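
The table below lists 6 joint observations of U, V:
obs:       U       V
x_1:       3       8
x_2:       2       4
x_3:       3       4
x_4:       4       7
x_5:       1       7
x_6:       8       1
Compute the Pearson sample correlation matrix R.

Step 1 — column means:
  mean(U) = (3 + 2 + 3 + 4 + 1 + 8) / 6 = 21/6 = 3.5
  mean(V) = (8 + 4 + 4 + 7 + 7 + 1) / 6 = 31/6 = 5.1667

Step 2 — sample variances and covariances s[i,j] = (1/(n-1)) · Σ_k (x_{k,i} - mean_i) · (x_{k,j} - mean_j), with n-1 = 5:
  s[U,U] = ((-0.5)·(-0.5) + (-1.5)·(-1.5) + (-0.5)·(-0.5) + (0.5)·(0.5) + (-2.5)·(-2.5) + (4.5)·(4.5)) / 5 = 29.5/5 = 5.9
  s[U,V] = ((-0.5)·(2.8333) + (-1.5)·(-1.1667) + (-0.5)·(-1.1667) + (0.5)·(1.8333) + (-2.5)·(1.8333) + (4.5)·(-4.1667)) / 5 = -21.5/5 = -4.3
  s[V,V] = ((2.8333)·(2.8333) + (-1.1667)·(-1.1667) + (-1.1667)·(-1.1667) + (1.8333)·(1.8333) + (1.8333)·(1.8333) + (-4.1667)·(-4.1667)) / 5 = 34.8333/5 = 6.9667
  Sample standard deviations s_i = √(s[i,i]):
  s(U) = √(5.9) = 2.429
  s(V) = √(6.9667) = 2.6394

Step 3 — r_{ij} = s_{ij} / (s_i · s_j):
  r[U,U] = 1 (diagonal).
  r[U,V] = -4.3 / (2.429 · 2.6394) = -4.3 / 6.4112 = -0.6707
  r[V,V] = 1 (diagonal).

R is symmetric with unit diagonal. Assembling:

R = [[1, -0.6707],
 [-0.6707, 1]]


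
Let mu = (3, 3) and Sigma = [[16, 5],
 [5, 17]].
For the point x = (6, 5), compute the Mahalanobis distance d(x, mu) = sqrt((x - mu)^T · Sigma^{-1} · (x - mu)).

Step 1 — centre the observation: (x - mu) = (3, 2).

Step 2 — invert Sigma. det(Sigma) = 16·17 - (5)² = 247.
  Sigma^{-1} = (1/det) · [[d, -b], [-b, a]] = [[0.0688, -0.0202],
 [-0.0202, 0.0648]].

Step 3 — form the quadratic (x - mu)^T · Sigma^{-1} · (x - mu):
  Sigma^{-1} · (x - mu) = (0.166, 0.0688).
  (x - mu)^T · [Sigma^{-1} · (x - mu)] = (3)·(0.166) + (2)·(0.0688) = 0.6356.

Step 4 — take square root: d = √(0.6356) ≈ 0.7973.

d(x, mu) = √(0.6356) ≈ 0.7973


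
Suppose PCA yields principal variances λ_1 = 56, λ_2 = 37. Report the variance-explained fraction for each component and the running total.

Step 1 — total variance = trace(Sigma) = Σ λ_i = 56 + 37 = 93.

Step 2 — fraction explained by component i = λ_i / Σ λ:
  PC1: 56/93 = 0.6022
  PC2: 37/93 = 0.3978

Step 3 — cumulative fraction after k components = (λ_1 + ... + λ_k) / Σ λ:
  k = 1: 56/93 = 0.6022
  k = 2: (56 + 37)/93 = 93/93 = 1

Summary (fraction, with percent):

explained: PC1 0.6022 (60.22%), PC2 0.3978 (39.78%);  cumulative: 0.6022, 1


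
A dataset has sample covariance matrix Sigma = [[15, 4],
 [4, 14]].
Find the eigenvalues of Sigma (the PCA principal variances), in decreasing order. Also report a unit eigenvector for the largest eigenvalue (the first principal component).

Step 1 — characteristic polynomial of 2×2 Sigma:
  det(Sigma - λI) = λ² - trace · λ + det = 0.
  trace = 15 + 14 = 29, det = 15·14 - (4)² = 194.
Step 2 — discriminant:
  Δ = trace² - 4·det = 841 - 776 = 65.
Step 3 — eigenvalues:
  λ = (trace ± √Δ)/2 = (29 ± 8.0623)/2,
  λ_1 = 18.5311,  λ_2 = 10.4689.

Step 4 — unit eigenvector for λ_1: solve (Sigma - λ_1 I)v = 0. First row:
  (15 - 18.5311)·v_x + (4)·v_y = 0, i.e. (-3.5311)·v_x + (4)·v_y = 0,
  so v ∝ (b, λ_1 - a) = (4, 3.5311) = u.
  ||u|| = √((4)² + (3.5311)²) = √(28.4689) ≈ 5.3356,
  v_1 = u/||u|| ≈ (0.7497, 0.6618) (||v_1|| = 1).

λ_1 = 18.5311,  λ_2 = 10.4689;  v_1 ≈ (0.7497, 0.6618)


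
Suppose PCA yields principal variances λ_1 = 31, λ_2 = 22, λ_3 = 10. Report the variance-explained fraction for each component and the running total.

Step 1 — total variance = trace(Sigma) = Σ λ_i = 31 + 22 + 10 = 63.

Step 2 — fraction explained by component i = λ_i / Σ λ:
  PC1: 31/63 = 0.4921
  PC2: 22/63 = 0.3492
  PC3: 10/63 = 0.1587

Step 3 — cumulative fraction after k components = (λ_1 + ... + λ_k) / Σ λ:
  k = 1: 31/63 = 0.4921
  k = 2: (31 + 22)/63 = 53/63 = 0.8413
  k = 3: (31 + 22 + 10)/63 = 63/63 = 1

Summary (fraction, with percent):

explained: PC1 0.4921 (49.21%), PC2 0.3492 (34.92%), PC3 0.1587 (15.87%);  cumulative: 0.4921, 0.8413, 1


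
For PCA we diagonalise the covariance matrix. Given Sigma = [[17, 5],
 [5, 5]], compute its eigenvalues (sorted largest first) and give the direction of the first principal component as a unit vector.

Step 1 — characteristic polynomial of 2×2 Sigma:
  det(Sigma - λI) = λ² - trace · λ + det = 0.
  trace = 17 + 5 = 22, det = 17·5 - (5)² = 60.
Step 2 — discriminant:
  Δ = trace² - 4·det = 484 - 240 = 244.
Step 3 — eigenvalues:
  λ = (trace ± √Δ)/2 = (22 ± 15.6205)/2,
  λ_1 = 18.8102,  λ_2 = 3.1898.

Step 4 — unit eigenvector for λ_1: solve (Sigma - λ_1 I)v = 0. First row:
  (17 - 18.8102)·v_x + (5)·v_y = 0, i.e. (-1.8102)·v_x + (5)·v_y = 0,
  so v ∝ (b, λ_1 - a) = (5, 1.8102) = u.
  ||u|| = √((5)² + (1.8102)²) = √(28.277) ≈ 5.3176,
  v_1 = u/||u|| ≈ (0.9403, 0.3404) (||v_1|| = 1).

λ_1 = 18.8102,  λ_2 = 3.1898;  v_1 ≈ (0.9403, 0.3404)


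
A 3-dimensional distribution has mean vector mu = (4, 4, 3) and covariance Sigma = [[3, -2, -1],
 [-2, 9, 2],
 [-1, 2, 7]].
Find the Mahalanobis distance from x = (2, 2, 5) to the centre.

Step 1 — centre the observation: (x - mu) = (-2, -2, 2).

Step 2 — invert Sigma (cofactor / det for 3×3, or solve directly):
  Sigma^{-1} = [[0.3986, 0.0811, 0.0338],
 [0.0811, 0.1351, -0.027],
 [0.0338, -0.027, 0.1554]].

Step 3 — form the quadratic (x - mu)^T · Sigma^{-1} · (x - mu):
  Sigma^{-1} · (x - mu) = (-0.8919, -0.4865, 0.2973).
  (x - mu)^T · [Sigma^{-1} · (x - mu)] = (-2)·(-0.8919) + (-2)·(-0.4865) + (2)·(0.2973) = 3.3514.

Step 4 — take square root: d = √(3.3514) ≈ 1.8307.

d(x, mu) = √(3.3514) ≈ 1.8307


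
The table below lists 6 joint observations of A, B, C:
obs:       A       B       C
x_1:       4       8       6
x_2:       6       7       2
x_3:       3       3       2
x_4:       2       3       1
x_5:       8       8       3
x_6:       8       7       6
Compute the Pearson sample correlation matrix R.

Step 1 — column means:
  mean(A) = (4 + 6 + 3 + 2 + 8 + 8) / 6 = 31/6 = 5.1667
  mean(B) = (8 + 7 + 3 + 3 + 8 + 7) / 6 = 36/6 = 6
  mean(C) = (6 + 2 + 2 + 1 + 3 + 6) / 6 = 20/6 = 3.3333

Step 2 — sample variances and covariances s[i,j] = (1/(n-1)) · Σ_k (x_{k,i} - mean_i) · (x_{k,j} - mean_j), with n-1 = 5:
  s[A,A] = ((-1.1667)·(-1.1667) + (0.8333)·(0.8333) + (-2.1667)·(-2.1667) + (-3.1667)·(-3.1667) + (2.8333)·(2.8333) + (2.8333)·(2.8333)) / 5 = 32.8333/5 = 6.5667
  s[A,B] = ((-1.1667)·(2) + (0.8333)·(1) + (-2.1667)·(-3) + (-3.1667)·(-3) + (2.8333)·(2) + (2.8333)·(1)) / 5 = 23/5 = 4.6
  s[A,C] = ((-1.1667)·(2.6667) + (0.8333)·(-1.3333) + (-2.1667)·(-1.3333) + (-3.1667)·(-2.3333) + (2.8333)·(-0.3333) + (2.8333)·(2.6667)) / 5 = 12.6667/5 = 2.5333
  s[B,B] = ((2)·(2) + (1)·(1) + (-3)·(-3) + (-3)·(-3) + (2)·(2) + (1)·(1)) / 5 = 28/5 = 5.6
  s[B,C] = ((2)·(2.6667) + (1)·(-1.3333) + (-3)·(-1.3333) + (-3)·(-2.3333) + (2)·(-0.3333) + (1)·(2.6667)) / 5 = 17/5 = 3.4
  s[C,C] = ((2.6667)·(2.6667) + (-1.3333)·(-1.3333) + (-1.3333)·(-1.3333) + (-2.3333)·(-2.3333) + (-0.3333)·(-0.3333) + (2.6667)·(2.6667)) / 5 = 23.3333/5 = 4.6667
  Sample standard deviations s_i = √(s[i,i]):
  s(A) = √(6.5667) = 2.5626
  s(B) = √(5.6) = 2.3664
  s(C) = √(4.6667) = 2.1602

Step 3 — r_{ij} = s_{ij} / (s_i · s_j):
  r[A,A] = 1 (diagonal).
  r[A,B] = 4.6 / (2.5626 · 2.3664) = 4.6 / 6.0641 = 0.7586
  r[A,C] = 2.5333 / (2.5626 · 2.1602) = 2.5333 / 5.5357 = 0.4576
  r[B,B] = 1 (diagonal).
  r[B,C] = 3.4 / (2.3664 · 2.1602) = 3.4 / 5.1121 = 0.6651
  r[C,C] = 1 (diagonal).

R is symmetric with unit diagonal. Assembling:

R = [[1, 0.7586, 0.4576],
 [0.7586, 1, 0.6651],
 [0.4576, 0.6651, 1]]


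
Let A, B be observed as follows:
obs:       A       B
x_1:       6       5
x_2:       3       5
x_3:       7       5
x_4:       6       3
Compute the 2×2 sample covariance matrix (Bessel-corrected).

Step 1 — column means:
  mean(A) = (6 + 3 + 7 + 6) / 4 = 22/4 = 5.5
  mean(B) = (5 + 5 + 5 + 3) / 4 = 18/4 = 4.5

Step 2 — sample covariance S[i,j] = (1/(n-1)) · Σ_k (x_{k,i} - mean_i) · (x_{k,j} - mean_j), with n-1 = 3.
  S[A,A] = ((0.5)·(0.5) + (-2.5)·(-2.5) + (1.5)·(1.5) + (0.5)·(0.5)) / 3 = 9/3 = 3
  S[A,B] = ((0.5)·(0.5) + (-2.5)·(0.5) + (1.5)·(0.5) + (0.5)·(-1.5)) / 3 = -1/3 = -0.3333
  S[B,B] = ((0.5)·(0.5) + (0.5)·(0.5) + (0.5)·(0.5) + (-1.5)·(-1.5)) / 3 = 3/3 = 1

S is symmetric (S[j,i] = S[i,j]). Assembling:

S = [[3, -0.3333],
 [-0.3333, 1]]


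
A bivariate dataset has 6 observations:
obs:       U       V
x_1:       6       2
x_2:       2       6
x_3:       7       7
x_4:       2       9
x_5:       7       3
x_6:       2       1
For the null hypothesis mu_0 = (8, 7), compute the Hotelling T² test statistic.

Step 1 — sample mean vector:
  mean(U) = (6 + 2 + 7 + 2 + 7 + 2) / 6 = 26/6 = 4.3333
  mean(V) = (2 + 6 + 7 + 9 + 3 + 1) / 6 = 28/6 = 4.6667
  x̄ = (4.3333, 4.6667),  deviation x̄ - mu_0 = (4.3333, 4.6667) - (8, 7) = (-3.6667, -2.3333).

Step 2 — sample covariance matrix, S[i,j] = (1/(n-1)) · Σ_k (x_{k,i} - mean_i) · (x_{k,j} - mean_j), divisor n-1 = 5:
  S[U,U] = ((1.6667)·(1.6667) + (-2.3333)·(-2.3333) + (2.6667)·(2.6667) + (-2.3333)·(-2.3333) + (2.6667)·(2.6667) + (-2.3333)·(-2.3333)) / 5 = 33.3333/5 = 6.6667
  S[U,V] = ((1.6667)·(-2.6667) + (-2.3333)·(1.3333) + (2.6667)·(2.3333) + (-2.3333)·(4.3333) + (2.6667)·(-1.6667) + (-2.3333)·(-3.6667)) / 5 = -7.3333/5 = -1.4667
  S[V,V] = ((-2.6667)·(-2.6667) + (1.3333)·(1.3333) + (2.3333)·(2.3333) + (4.3333)·(4.3333) + (-1.6667)·(-1.6667) + (-3.6667)·(-3.6667)) / 5 = 49.3333/5 = 9.8667
  S = [[6.6667, -1.4667],
 [-1.4667, 9.8667]].

Step 3 — invert S. det(S) = 6.6667·9.8667 - (-1.4667)² = 63.6267.
  S^{-1} = (1/det) · [[d, -b], [-b, a]] = [[0.1551, 0.0231],
 [0.0231, 0.1048]].

Step 4 — quadratic form (x̄ - mu_0)^T · S^{-1} · (x̄ - mu_0):
  S^{-1} · (x̄ - mu_0) = (-0.6224, -0.329),
  (x̄ - mu_0)^T · [...] = (-3.6667)·(-0.6224) + (-2.3333)·(-0.329) = 3.0497.

Step 5 — scale by n: T² = 6 · 3.0497 = 18.2984.

T² ≈ 18.2984


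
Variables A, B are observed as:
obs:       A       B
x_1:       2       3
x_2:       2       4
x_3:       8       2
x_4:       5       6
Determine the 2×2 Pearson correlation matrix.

Step 1 — column means:
  mean(A) = (2 + 2 + 8 + 5) / 4 = 17/4 = 4.25
  mean(B) = (3 + 4 + 2 + 6) / 4 = 15/4 = 3.75

Step 2 — sample variances and covariances s[i,j] = (1/(n-1)) · Σ_k (x_{k,i} - mean_i) · (x_{k,j} - mean_j), with n-1 = 3:
  s[A,A] = ((-2.25)·(-2.25) + (-2.25)·(-2.25) + (3.75)·(3.75) + (0.75)·(0.75)) / 3 = 24.75/3 = 8.25
  s[A,B] = ((-2.25)·(-0.75) + (-2.25)·(0.25) + (3.75)·(-1.75) + (0.75)·(2.25)) / 3 = -3.75/3 = -1.25
  s[B,B] = ((-0.75)·(-0.75) + (0.25)·(0.25) + (-1.75)·(-1.75) + (2.25)·(2.25)) / 3 = 8.75/3 = 2.9167
  Sample standard deviations s_i = √(s[i,i]):
  s(A) = √(8.25) = 2.8723
  s(B) = √(2.9167) = 1.7078

Step 3 — r_{ij} = s_{ij} / (s_i · s_j):
  r[A,A] = 1 (diagonal).
  r[A,B] = -1.25 / (2.8723 · 1.7078) = -1.25 / 4.9054 = -0.2548
  r[B,B] = 1 (diagonal).

R is symmetric with unit diagonal. Assembling:

R = [[1, -0.2548],
 [-0.2548, 1]]


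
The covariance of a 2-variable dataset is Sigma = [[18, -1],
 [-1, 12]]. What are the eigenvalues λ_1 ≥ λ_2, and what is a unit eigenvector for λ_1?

Step 1 — characteristic polynomial of 2×2 Sigma:
  det(Sigma - λI) = λ² - trace · λ + det = 0.
  trace = 18 + 12 = 30, det = 18·12 - (-1)² = 215.
Step 2 — discriminant:
  Δ = trace² - 4·det = 900 - 860 = 40.
Step 3 — eigenvalues:
  λ = (trace ± √Δ)/2 = (30 ± 6.3246)/2,
  λ_1 = 18.1623,  λ_2 = 11.8377.

Step 4 — unit eigenvector for λ_1: solve (Sigma - λ_1 I)v = 0. First row:
  (18 - 18.1623)·v_x + (-1)·v_y = 0, i.e. (-0.1623)·v_x + (-1)·v_y = 0,
  so v ∝ (b, λ_1 - a) = (-1, 0.1623); multiply by -1 so the first entry is positive: u = (1, -0.1623).
  ||u|| = √((1)² + (-0.1623)²) = √(1.0263) ≈ 1.0131,
  v_1 = u/||u|| ≈ (0.9871, -0.1602) (||v_1|| = 1).

λ_1 = 18.1623,  λ_2 = 11.8377;  v_1 ≈ (0.9871, -0.1602)


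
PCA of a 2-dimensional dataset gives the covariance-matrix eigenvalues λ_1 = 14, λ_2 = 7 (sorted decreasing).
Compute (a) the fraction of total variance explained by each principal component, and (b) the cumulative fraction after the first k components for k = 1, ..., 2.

Step 1 — total variance = trace(Sigma) = Σ λ_i = 14 + 7 = 21.

Step 2 — fraction explained by component i = λ_i / Σ λ:
  PC1: 14/21 = 0.6667
  PC2: 7/21 = 0.3333

Step 3 — cumulative fraction after k components = (λ_1 + ... + λ_k) / Σ λ:
  k = 1: 14/21 = 0.6667
  k = 2: (14 + 7)/21 = 21/21 = 1

Summary (fraction, with percent):

explained: PC1 0.6667 (66.67%), PC2 0.3333 (33.33%);  cumulative: 0.6667, 1


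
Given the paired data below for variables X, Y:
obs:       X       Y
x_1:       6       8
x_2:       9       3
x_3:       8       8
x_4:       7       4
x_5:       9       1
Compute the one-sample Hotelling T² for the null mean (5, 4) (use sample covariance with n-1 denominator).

Step 1 — sample mean vector:
  mean(X) = (6 + 9 + 8 + 7 + 9) / 5 = 39/5 = 7.8
  mean(Y) = (8 + 3 + 8 + 4 + 1) / 5 = 24/5 = 4.8
  x̄ = (7.8, 4.8),  deviation x̄ - mu_0 = (7.8, 4.8) - (5, 4) = (2.8, 0.8).

Step 2 — sample covariance matrix, S[i,j] = (1/(n-1)) · Σ_k (x_{k,i} - mean_i) · (x_{k,j} - mean_j), divisor n-1 = 4:
  S[X,X] = ((-1.8)·(-1.8) + (1.2)·(1.2) + (0.2)·(0.2) + (-0.8)·(-0.8) + (1.2)·(1.2)) / 4 = 6.8/4 = 1.7
  S[X,Y] = ((-1.8)·(3.2) + (1.2)·(-1.8) + (0.2)·(3.2) + (-0.8)·(-0.8) + (1.2)·(-3.8)) / 4 = -11.2/4 = -2.8
  S[Y,Y] = ((3.2)·(3.2) + (-1.8)·(-1.8) + (3.2)·(3.2) + (-0.8)·(-0.8) + (-3.8)·(-3.8)) / 4 = 38.8/4 = 9.7
  S = [[1.7, -2.8],
 [-2.8, 9.7]].

Step 3 — invert S. det(S) = 1.7·9.7 - (-2.8)² = 8.65.
  S^{-1} = (1/det) · [[d, -b], [-b, a]] = [[1.1214, 0.3237],
 [0.3237, 0.1965]].

Step 4 — quadratic form (x̄ - mu_0)^T · S^{-1} · (x̄ - mu_0):
  S^{-1} · (x̄ - mu_0) = (3.3988, 1.0636),
  (x̄ - mu_0)^T · [...] = (2.8)·(3.3988) + (0.8)·(1.0636) = 10.3676.

Step 5 — scale by n: T² = 5 · 10.3676 = 51.8382.

T² ≈ 51.8382


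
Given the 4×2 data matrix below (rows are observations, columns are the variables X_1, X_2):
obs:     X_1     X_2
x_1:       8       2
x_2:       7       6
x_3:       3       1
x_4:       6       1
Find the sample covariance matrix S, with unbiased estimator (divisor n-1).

Step 1 — column means:
  mean(X_1) = (8 + 7 + 3 + 6) / 4 = 24/4 = 6
  mean(X_2) = (2 + 6 + 1 + 1) / 4 = 10/4 = 2.5

Step 2 — sample covariance S[i,j] = (1/(n-1)) · Σ_k (x_{k,i} - mean_i) · (x_{k,j} - mean_j), with n-1 = 3.
  S[X_1,X_1] = ((2)·(2) + (1)·(1) + (-3)·(-3) + (0)·(0)) / 3 = 14/3 = 4.6667
  S[X_1,X_2] = ((2)·(-0.5) + (1)·(3.5) + (-3)·(-1.5) + (0)·(-1.5)) / 3 = 7/3 = 2.3333
  S[X_2,X_2] = ((-0.5)·(-0.5) + (3.5)·(3.5) + (-1.5)·(-1.5) + (-1.5)·(-1.5)) / 3 = 17/3 = 5.6667

S is symmetric (S[j,i] = S[i,j]). Assembling:

S = [[4.6667, 2.3333],
 [2.3333, 5.6667]]


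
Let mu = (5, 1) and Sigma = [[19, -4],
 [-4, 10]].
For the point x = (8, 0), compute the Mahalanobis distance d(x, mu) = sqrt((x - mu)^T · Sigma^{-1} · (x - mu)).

Step 1 — centre the observation: (x - mu) = (3, -1).

Step 2 — invert Sigma. det(Sigma) = 19·10 - (-4)² = 174.
  Sigma^{-1} = (1/det) · [[d, -b], [-b, a]] = [[0.0575, 0.023],
 [0.023, 0.1092]].

Step 3 — form the quadratic (x - mu)^T · Sigma^{-1} · (x - mu):
  Sigma^{-1} · (x - mu) = (0.1494, -0.0402).
  (x - mu)^T · [Sigma^{-1} · (x - mu)] = (3)·(0.1494) + (-1)·(-0.0402) = 0.4885.

Step 4 — take square root: d = √(0.4885) ≈ 0.6989.

d(x, mu) = √(0.4885) ≈ 0.6989


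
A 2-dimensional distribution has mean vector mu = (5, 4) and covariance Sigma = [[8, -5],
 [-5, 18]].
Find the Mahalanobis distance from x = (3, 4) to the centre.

Step 1 — centre the observation: (x - mu) = (-2, 0).

Step 2 — invert Sigma. det(Sigma) = 8·18 - (-5)² = 119.
  Sigma^{-1} = (1/det) · [[d, -b], [-b, a]] = [[0.1513, 0.042],
 [0.042, 0.0672]].

Step 3 — form the quadratic (x - mu)^T · Sigma^{-1} · (x - mu):
  Sigma^{-1} · (x - mu) = (-0.3025, -0.084).
  (x - mu)^T · [Sigma^{-1} · (x - mu)] = (-2)·(-0.3025) + (0)·(-0.084) = 0.605.

Step 4 — take square root: d = √(0.605) ≈ 0.7778.

d(x, mu) = √(0.605) ≈ 0.7778


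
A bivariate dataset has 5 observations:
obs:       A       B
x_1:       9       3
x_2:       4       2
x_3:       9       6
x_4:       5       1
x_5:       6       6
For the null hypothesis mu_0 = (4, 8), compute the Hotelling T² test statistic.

Step 1 — sample mean vector:
  mean(A) = (9 + 4 + 9 + 5 + 6) / 5 = 33/5 = 6.6
  mean(B) = (3 + 2 + 6 + 1 + 6) / 5 = 18/5 = 3.6
  x̄ = (6.6, 3.6),  deviation x̄ - mu_0 = (6.6, 3.6) - (4, 8) = (2.6, -4.4).

Step 2 — sample covariance matrix, S[i,j] = (1/(n-1)) · Σ_k (x_{k,i} - mean_i) · (x_{k,j} - mean_j), divisor n-1 = 4:
  S[A,A] = ((2.4)·(2.4) + (-2.6)·(-2.6) + (2.4)·(2.4) + (-1.6)·(-1.6) + (-0.6)·(-0.6)) / 4 = 21.2/4 = 5.3
  S[A,B] = ((2.4)·(-0.6) + (-2.6)·(-1.6) + (2.4)·(2.4) + (-1.6)·(-2.6) + (-0.6)·(2.4)) / 4 = 11.2/4 = 2.8
  S[B,B] = ((-0.6)·(-0.6) + (-1.6)·(-1.6) + (2.4)·(2.4) + (-2.6)·(-2.6) + (2.4)·(2.4)) / 4 = 21.2/4 = 5.3
  S = [[5.3, 2.8],
 [2.8, 5.3]].

Step 3 — invert S. det(S) = 5.3·5.3 - (2.8)² = 20.25.
  S^{-1} = (1/det) · [[d, -b], [-b, a]] = [[0.2617, -0.1383],
 [-0.1383, 0.2617]].

Step 4 — quadratic form (x̄ - mu_0)^T · S^{-1} · (x̄ - mu_0):
  S^{-1} · (x̄ - mu_0) = (1.2889, -1.5111),
  (x̄ - mu_0)^T · [...] = (2.6)·(1.2889) + (-4.4)·(-1.5111) = 10.

Step 5 — scale by n: T² = 5 · 10 = 50.

T² ≈ 50


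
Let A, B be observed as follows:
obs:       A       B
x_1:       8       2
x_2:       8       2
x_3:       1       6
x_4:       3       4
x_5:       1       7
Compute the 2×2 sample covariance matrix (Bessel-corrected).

Step 1 — column means:
  mean(A) = (8 + 8 + 1 + 3 + 1) / 5 = 21/5 = 4.2
  mean(B) = (2 + 2 + 6 + 4 + 7) / 5 = 21/5 = 4.2

Step 2 — sample covariance S[i,j] = (1/(n-1)) · Σ_k (x_{k,i} - mean_i) · (x_{k,j} - mean_j), with n-1 = 4.
  S[A,A] = ((3.8)·(3.8) + (3.8)·(3.8) + (-3.2)·(-3.2) + (-1.2)·(-1.2) + (-3.2)·(-3.2)) / 4 = 50.8/4 = 12.7
  S[A,B] = ((3.8)·(-2.2) + (3.8)·(-2.2) + (-3.2)·(1.8) + (-1.2)·(-0.2) + (-3.2)·(2.8)) / 4 = -31.2/4 = -7.8
  S[B,B] = ((-2.2)·(-2.2) + (-2.2)·(-2.2) + (1.8)·(1.8) + (-0.2)·(-0.2) + (2.8)·(2.8)) / 4 = 20.8/4 = 5.2

S is symmetric (S[j,i] = S[i,j]). Assembling:

S = [[12.7, -7.8],
 [-7.8, 5.2]]


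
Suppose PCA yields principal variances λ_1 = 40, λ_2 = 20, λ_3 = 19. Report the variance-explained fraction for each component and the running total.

Step 1 — total variance = trace(Sigma) = Σ λ_i = 40 + 20 + 19 = 79.

Step 2 — fraction explained by component i = λ_i / Σ λ:
  PC1: 40/79 = 0.5063
  PC2: 20/79 = 0.2532
  PC3: 19/79 = 0.2405

Step 3 — cumulative fraction after k components = (λ_1 + ... + λ_k) / Σ λ:
  k = 1: 40/79 = 0.5063
  k = 2: (40 + 20)/79 = 60/79 = 0.7595
  k = 3: (40 + 20 + 19)/79 = 79/79 = 1

Summary (fraction, with percent):

explained: PC1 0.5063 (50.63%), PC2 0.2532 (25.32%), PC3 0.2405 (24.05%);  cumulative: 0.5063, 0.7595, 1


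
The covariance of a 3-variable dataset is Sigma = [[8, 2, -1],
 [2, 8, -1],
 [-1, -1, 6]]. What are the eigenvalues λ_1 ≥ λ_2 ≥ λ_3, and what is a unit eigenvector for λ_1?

Step 1 — characteristic polynomial p(λ) = det(λI - Sigma) = λ³ - tr·λ² + c_1·λ - det, where tr = trace, c_1 = sum of the principal 2×2 minors, det = det(Sigma):
  tr = 8 + 8 + 6 = 22,
  c_1 = (8·8 - (2)²) + (8·6 - (-1)²) + (8·6 - (-1)²) = 60 + 47 + 47 = 154,
  det = 8·(8·6 - (-1)²) - (2)·((2)·6 - (-1)·(-1)) + (-1)·((2)·(-1) - 8·(-1)) = 8·(47) - (2)·(11) + (-1)·(6) = 348.
  So p(λ) = λ³ - 22λ² + 154λ - 348.
Step 2 — look for an integer root (rational root theorem: any rational root is an integer divisor of 348). Testing λ = 6:
  p(6) = 216 - 792 + 924 - 348 = 0  ✓
  Dividing out (λ - 6): p(λ) = (λ - 6)(λ² - 16λ + 58).
Step 3 — remaining eigenvalues from the quadratic λ² - 16λ + 58 = 0:
  Δ = 16² - 4·58 = 256 - 232 = 24,  λ = (16 ± √24)/2 = (16 ± 4.899)/2 ≈ 10.4495 or 5.5505.
  Sorted: λ_1 = 10.4495,  λ_2 = 6,  λ_3 = 5.5505  (check: sum = 22 = tr ✓).

Step 4 — unit eigenvector for λ_1 ≈ 10.4495: v spans the null space of (Sigma - λ_1 I), whose rows are
  r_1 = (-2.4495, 2, -1),  r_2 = (2, -2.4495, -1),  r_3 = (-1, -1, -4.4495).
  v is orthogonal to every row, so take v ∝ r_1 × r_2 = ((2)·(-1) - (-1)·(-2.4495), (-1)·(2) - (-2.4495)·(-1), (-2.4495)·(-2.4495) - (2)·(2)) ≈ (-4.4495, -4.4495, 2).
  Rescale (multiply by -1 so the first nonzero entry is positive): u = (4.4495, 4.4495, -2).
  ||u|| = √((4.4495)² + (4.4495)² + (-2)²) = √(43.5959) ≈ 6.6027,  v_1 = u/||u|| ≈ (0.6739, 0.6739, -0.3029) (||v_1|| = 1).

λ_1 = 10.4495,  λ_2 = 6,  λ_3 = 5.5505;  v_1 ≈ (0.6739, 0.6739, -0.3029)


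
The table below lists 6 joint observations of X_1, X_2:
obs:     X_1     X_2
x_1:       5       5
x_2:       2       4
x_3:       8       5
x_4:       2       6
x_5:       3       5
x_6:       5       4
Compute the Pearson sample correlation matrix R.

Step 1 — column means:
  mean(X_1) = (5 + 2 + 8 + 2 + 3 + 5) / 6 = 25/6 = 4.1667
  mean(X_2) = (5 + 4 + 5 + 6 + 5 + 4) / 6 = 29/6 = 4.8333

Step 2 — sample variances and covariances s[i,j] = (1/(n-1)) · Σ_k (x_{k,i} - mean_i) · (x_{k,j} - mean_j), with n-1 = 5:
  s[X_1,X_1] = ((0.8333)·(0.8333) + (-2.1667)·(-2.1667) + (3.8333)·(3.8333) + (-2.1667)·(-2.1667) + (-1.1667)·(-1.1667) + (0.8333)·(0.8333)) / 5 = 26.8333/5 = 5.3667
  s[X_1,X_2] = ((0.8333)·(0.1667) + (-2.1667)·(-0.8333) + (3.8333)·(0.1667) + (-2.1667)·(1.1667) + (-1.1667)·(0.1667) + (0.8333)·(-0.8333)) / 5 = -0.8333/5 = -0.1667
  s[X_2,X_2] = ((0.1667)·(0.1667) + (-0.8333)·(-0.8333) + (0.1667)·(0.1667) + (1.1667)·(1.1667) + (0.1667)·(0.1667) + (-0.8333)·(-0.8333)) / 5 = 2.8333/5 = 0.5667
  Sample standard deviations s_i = √(s[i,i]):
  s(X_1) = √(5.3667) = 2.3166
  s(X_2) = √(0.5667) = 0.7528

Step 3 — r_{ij} = s_{ij} / (s_i · s_j):
  r[X_1,X_1] = 1 (diagonal).
  r[X_1,X_2] = -0.1667 / (2.3166 · 0.7528) = -0.1667 / 1.7439 = -0.0956
  r[X_2,X_2] = 1 (diagonal).

R is symmetric with unit diagonal. Assembling:

R = [[1, -0.0956],
 [-0.0956, 1]]


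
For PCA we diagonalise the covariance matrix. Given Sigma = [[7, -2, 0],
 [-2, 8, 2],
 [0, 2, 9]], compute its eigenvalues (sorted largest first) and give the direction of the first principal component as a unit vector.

Step 1 — characteristic polynomial p(λ) = det(λI - Sigma) = λ³ - tr·λ² + c_1·λ - det, where tr = trace, c_1 = sum of the principal 2×2 minors, det = det(Sigma):
  tr = 7 + 8 + 9 = 24,
  c_1 = (7·8 - (-2)²) + (7·9 - (0)²) + (8·9 - (2)²) = 52 + 63 + 68 = 183,
  det = 7·(8·9 - (2)²) - (-2)·((-2)·9 - (2)·(0)) + (0)·((-2)·(2) - 8·(0)) = 7·(68) - (-2)·(-18) + (0)·(-4) = 440.
  So p(λ) = λ³ - 24λ² + 183λ - 440.
Step 2 — look for an integer root (rational root theorem: any rational root is an integer divisor of 440). Testing λ = 5:
  p(5) = 125 - 600 + 915 - 440 = 0  ✓
  Dividing out (λ - 5): p(λ) = (λ - 5)(λ² - 19λ + 88).
Step 3 — remaining eigenvalues from the quadratic λ² - 19λ + 88 = 0:
  Δ = 19² - 4·88 = 361 - 352 = 9,  λ = (19 ± √9)/2 = (19 ± 3)/2 = 11 or 8.
  Sorted: λ_1 = 11,  λ_2 = 8,  λ_3 = 5  (check: sum = 24 = tr ✓).

Step 4 — unit eigenvector for λ_1 = 11: v spans the null space of (Sigma - λ_1 I), whose rows are
  r_1 = (-4, -2, 0),  r_2 = (-2, -3, 2),  r_3 = (0, 2, -2).
  v is orthogonal to every row, so take v ∝ r_1 × r_2 = ((-2)·(2) - (0)·(-3), (0)·(-2) - (-4)·(2), (-4)·(-3) - (-2)·(-2)) = (-4, 8, 8).
  Rescale (divide by 4; multiply by -1 so the first nonzero entry is positive): u = (1, -2, -2).
  ||u|| = √((1)² + (-2)² + (-2)²) = √(9) = 3,  v_1 = u/||u|| ≈ (0.3333, -0.6667, -0.6667) (||v_1|| = 1).

λ_1 = 11,  λ_2 = 8,  λ_3 = 5;  v_1 ≈ (0.3333, -0.6667, -0.6667)


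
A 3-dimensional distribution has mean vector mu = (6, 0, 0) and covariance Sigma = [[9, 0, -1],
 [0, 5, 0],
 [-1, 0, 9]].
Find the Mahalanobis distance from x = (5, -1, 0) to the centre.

Step 1 — centre the observation: (x - mu) = (-1, -1, 0).

Step 2 — invert Sigma (cofactor / det for 3×3, or solve directly):
  Sigma^{-1} = [[0.1125, 0, 0.0125],
 [0, 0.2, 0],
 [0.0125, 0, 0.1125]].

Step 3 — form the quadratic (x - mu)^T · Sigma^{-1} · (x - mu):
  Sigma^{-1} · (x - mu) = (-0.1125, -0.2, -0.0125).
  (x - mu)^T · [Sigma^{-1} · (x - mu)] = (-1)·(-0.1125) + (-1)·(-0.2) + (0)·(-0.0125) = 0.3125.

Step 4 — take square root: d = √(0.3125) ≈ 0.559.

d(x, mu) = √(0.3125) ≈ 0.559


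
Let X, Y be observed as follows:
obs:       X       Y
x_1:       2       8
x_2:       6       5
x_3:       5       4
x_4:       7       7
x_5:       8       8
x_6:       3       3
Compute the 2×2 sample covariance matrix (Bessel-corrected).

Step 1 — column means:
  mean(X) = (2 + 6 + 5 + 7 + 8 + 3) / 6 = 31/6 = 5.1667
  mean(Y) = (8 + 5 + 4 + 7 + 8 + 3) / 6 = 35/6 = 5.8333

Step 2 — sample covariance S[i,j] = (1/(n-1)) · Σ_k (x_{k,i} - mean_i) · (x_{k,j} - mean_j), with n-1 = 5.
  S[X,X] = ((-3.1667)·(-3.1667) + (0.8333)·(0.8333) + (-0.1667)·(-0.1667) + (1.8333)·(1.8333) + (2.8333)·(2.8333) + (-2.1667)·(-2.1667)) / 5 = 26.8333/5 = 5.3667
  S[X,Y] = ((-3.1667)·(2.1667) + (0.8333)·(-0.8333) + (-0.1667)·(-1.8333) + (1.8333)·(1.1667) + (2.8333)·(2.1667) + (-2.1667)·(-2.8333)) / 5 = 7.1667/5 = 1.4333
  S[Y,Y] = ((2.1667)·(2.1667) + (-0.8333)·(-0.8333) + (-1.8333)·(-1.8333) + (1.1667)·(1.1667) + (2.1667)·(2.1667) + (-2.8333)·(-2.8333)) / 5 = 22.8333/5 = 4.5667

S is symmetric (S[j,i] = S[i,j]). Assembling:

S = [[5.3667, 1.4333],
 [1.4333, 4.5667]]


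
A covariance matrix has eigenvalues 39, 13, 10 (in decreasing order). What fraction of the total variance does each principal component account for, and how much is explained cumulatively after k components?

Step 1 — total variance = trace(Sigma) = Σ λ_i = 39 + 13 + 10 = 62.

Step 2 — fraction explained by component i = λ_i / Σ λ:
  PC1: 39/62 = 0.629
  PC2: 13/62 = 0.2097
  PC3: 10/62 = 0.1613

Step 3 — cumulative fraction after k components = (λ_1 + ... + λ_k) / Σ λ:
  k = 1: 39/62 = 0.629
  k = 2: (39 + 13)/62 = 52/62 = 0.8387
  k = 3: (39 + 13 + 10)/62 = 62/62 = 1

Summary (fraction, with percent):

explained: PC1 0.629 (62.9%), PC2 0.2097 (20.97%), PC3 0.1613 (16.13%);  cumulative: 0.629, 0.8387, 1


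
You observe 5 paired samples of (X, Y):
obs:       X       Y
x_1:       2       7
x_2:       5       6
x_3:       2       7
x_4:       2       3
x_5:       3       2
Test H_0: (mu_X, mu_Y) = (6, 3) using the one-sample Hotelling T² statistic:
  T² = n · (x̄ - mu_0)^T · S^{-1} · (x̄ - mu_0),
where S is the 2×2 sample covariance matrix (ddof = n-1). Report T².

Step 1 — sample mean vector:
  mean(X) = (2 + 5 + 2 + 2 + 3) / 5 = 14/5 = 2.8
  mean(Y) = (7 + 6 + 7 + 3 + 2) / 5 = 25/5 = 5
  x̄ = (2.8, 5),  deviation x̄ - mu_0 = (2.8, 5) - (6, 3) = (-3.2, 2).

Step 2 — sample covariance matrix, S[i,j] = (1/(n-1)) · Σ_k (x_{k,i} - mean_i) · (x_{k,j} - mean_j), divisor n-1 = 4:
  S[X,X] = ((-0.8)·(-0.8) + (2.2)·(2.2) + (-0.8)·(-0.8) + (-0.8)·(-0.8) + (0.2)·(0.2)) / 4 = 6.8/4 = 1.7
  S[X,Y] = ((-0.8)·(2) + (2.2)·(1) + (-0.8)·(2) + (-0.8)·(-2) + (0.2)·(-3)) / 4 = 0/4 = 0
  S[Y,Y] = ((2)·(2) + (1)·(1) + (2)·(2) + (-2)·(-2) + (-3)·(-3)) / 4 = 22/4 = 5.5
  S = [[1.7, 0],
 [0, 5.5]].

Step 3 — invert S. det(S) = 1.7·5.5 - (0)² = 9.35.
  S^{-1} = (1/det) · [[d, -b], [-b, a]] = [[0.5882, 0],
 [0, 0.1818]].

Step 4 — quadratic form (x̄ - mu_0)^T · S^{-1} · (x̄ - mu_0):
  S^{-1} · (x̄ - mu_0) = (-1.8824, 0.3636),
  (x̄ - mu_0)^T · [...] = (-3.2)·(-1.8824) + (2)·(0.3636) = 6.7508.

Step 5 — scale by n: T² = 5 · 6.7508 = 33.754.

T² ≈ 33.754


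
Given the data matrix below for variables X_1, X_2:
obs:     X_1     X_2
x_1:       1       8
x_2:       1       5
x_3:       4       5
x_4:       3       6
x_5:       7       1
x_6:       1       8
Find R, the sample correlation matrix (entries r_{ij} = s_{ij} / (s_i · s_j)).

Step 1 — column means:
  mean(X_1) = (1 + 1 + 4 + 3 + 7 + 1) / 6 = 17/6 = 2.8333
  mean(X_2) = (8 + 5 + 5 + 6 + 1 + 8) / 6 = 33/6 = 5.5

Step 2 — sample variances and covariances s[i,j] = (1/(n-1)) · Σ_k (x_{k,i} - mean_i) · (x_{k,j} - mean_j), with n-1 = 5:
  s[X_1,X_1] = ((-1.8333)·(-1.8333) + (-1.8333)·(-1.8333) + (1.1667)·(1.1667) + (0.1667)·(0.1667) + (4.1667)·(4.1667) + (-1.8333)·(-1.8333)) / 5 = 28.8333/5 = 5.7667
  s[X_1,X_2] = ((-1.8333)·(2.5) + (-1.8333)·(-0.5) + (1.1667)·(-0.5) + (0.1667)·(0.5) + (4.1667)·(-4.5) + (-1.8333)·(2.5)) / 5 = -27.5/5 = -5.5
  s[X_2,X_2] = ((2.5)·(2.5) + (-0.5)·(-0.5) + (-0.5)·(-0.5) + (0.5)·(0.5) + (-4.5)·(-4.5) + (2.5)·(2.5)) / 5 = 33.5/5 = 6.7
  Sample standard deviations s_i = √(s[i,i]):
  s(X_1) = √(5.7667) = 2.4014
  s(X_2) = √(6.7) = 2.5884

Step 3 — r_{ij} = s_{ij} / (s_i · s_j):
  r[X_1,X_1] = 1 (diagonal).
  r[X_1,X_2] = -5.5 / (2.4014 · 2.5884) = -5.5 / 6.2158 = -0.8848
  r[X_2,X_2] = 1 (diagonal).

R is symmetric with unit diagonal. Assembling:

R = [[1, -0.8848],
 [-0.8848, 1]]


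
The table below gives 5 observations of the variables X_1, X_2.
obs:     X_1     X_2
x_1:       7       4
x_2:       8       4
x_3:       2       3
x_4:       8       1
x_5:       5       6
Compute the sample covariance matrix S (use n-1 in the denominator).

Step 1 — column means:
  mean(X_1) = (7 + 8 + 2 + 8 + 5) / 5 = 30/5 = 6
  mean(X_2) = (4 + 4 + 3 + 1 + 6) / 5 = 18/5 = 3.6

Step 2 — sample covariance S[i,j] = (1/(n-1)) · Σ_k (x_{k,i} - mean_i) · (x_{k,j} - mean_j), with n-1 = 4.
  S[X_1,X_1] = ((1)·(1) + (2)·(2) + (-4)·(-4) + (2)·(2) + (-1)·(-1)) / 4 = 26/4 = 6.5
  S[X_1,X_2] = ((1)·(0.4) + (2)·(0.4) + (-4)·(-0.6) + (2)·(-2.6) + (-1)·(2.4)) / 4 = -4/4 = -1
  S[X_2,X_2] = ((0.4)·(0.4) + (0.4)·(0.4) + (-0.6)·(-0.6) + (-2.6)·(-2.6) + (2.4)·(2.4)) / 4 = 13.2/4 = 3.3

S is symmetric (S[j,i] = S[i,j]). Assembling:

S = [[6.5, -1],
 [-1, 3.3]]


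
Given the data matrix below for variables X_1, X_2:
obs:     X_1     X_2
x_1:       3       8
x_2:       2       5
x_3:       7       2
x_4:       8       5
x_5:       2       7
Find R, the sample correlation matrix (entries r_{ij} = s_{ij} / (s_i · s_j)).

Step 1 — column means:
  mean(X_1) = (3 + 2 + 7 + 8 + 2) / 5 = 22/5 = 4.4
  mean(X_2) = (8 + 5 + 2 + 5 + 7) / 5 = 27/5 = 5.4

Step 2 — sample variances and covariances s[i,j] = (1/(n-1)) · Σ_k (x_{k,i} - mean_i) · (x_{k,j} - mean_j), with n-1 = 4:
  s[X_1,X_1] = ((-1.4)·(-1.4) + (-2.4)·(-2.4) + (2.6)·(2.6) + (3.6)·(3.6) + (-2.4)·(-2.4)) / 4 = 33.2/4 = 8.3
  s[X_1,X_2] = ((-1.4)·(2.6) + (-2.4)·(-0.4) + (2.6)·(-3.4) + (3.6)·(-0.4) + (-2.4)·(1.6)) / 4 = -16.8/4 = -4.2
  s[X_2,X_2] = ((2.6)·(2.6) + (-0.4)·(-0.4) + (-3.4)·(-3.4) + (-0.4)·(-0.4) + (1.6)·(1.6)) / 4 = 21.2/4 = 5.3
  Sample standard deviations s_i = √(s[i,i]):
  s(X_1) = √(8.3) = 2.881
  s(X_2) = √(5.3) = 2.3022

Step 3 — r_{ij} = s_{ij} / (s_i · s_j):
  r[X_1,X_1] = 1 (diagonal).
  r[X_1,X_2] = -4.2 / (2.881 · 2.3022) = -4.2 / 6.6325 = -0.6332
  r[X_2,X_2] = 1 (diagonal).

R is symmetric with unit diagonal. Assembling:

R = [[1, -0.6332],
 [-0.6332, 1]]


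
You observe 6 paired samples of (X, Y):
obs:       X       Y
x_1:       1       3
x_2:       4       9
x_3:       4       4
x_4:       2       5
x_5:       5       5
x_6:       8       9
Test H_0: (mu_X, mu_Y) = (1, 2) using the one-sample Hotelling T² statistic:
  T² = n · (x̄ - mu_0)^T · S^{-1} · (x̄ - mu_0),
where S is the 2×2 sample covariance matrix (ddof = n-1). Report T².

Step 1 — sample mean vector:
  mean(X) = (1 + 4 + 4 + 2 + 5 + 8) / 6 = 24/6 = 4
  mean(Y) = (3 + 9 + 4 + 5 + 5 + 9) / 6 = 35/6 = 5.8333
  x̄ = (4, 5.8333),  deviation x̄ - mu_0 = (4, 5.8333) - (1, 2) = (3, 3.8333).

Step 2 — sample covariance matrix, S[i,j] = (1/(n-1)) · Σ_k (x_{k,i} - mean_i) · (x_{k,j} - mean_j), divisor n-1 = 5:
  S[X,X] = ((-3)·(-3) + (0)·(0) + (0)·(0) + (-2)·(-2) + (1)·(1) + (4)·(4)) / 5 = 30/5 = 6
  S[X,Y] = ((-3)·(-2.8333) + (0)·(3.1667) + (0)·(-1.8333) + (-2)·(-0.8333) + (1)·(-0.8333) + (4)·(3.1667)) / 5 = 22/5 = 4.4
  S[Y,Y] = ((-2.8333)·(-2.8333) + (3.1667)·(3.1667) + (-1.8333)·(-1.8333) + (-0.8333)·(-0.8333) + (-0.8333)·(-0.8333) + (3.1667)·(3.1667)) / 5 = 32.8333/5 = 6.5667
  S = [[6, 4.4],
 [4.4, 6.5667]].

Step 3 — invert S. det(S) = 6·6.5667 - (4.4)² = 20.04.
  S^{-1} = (1/det) · [[d, -b], [-b, a]] = [[0.3277, -0.2196],
 [-0.2196, 0.2994]].

Step 4 — quadratic form (x̄ - mu_0)^T · S^{-1} · (x̄ - mu_0):
  S^{-1} · (x̄ - mu_0) = (0.1414, 0.489),
  (x̄ - mu_0)^T · [...] = (3)·(0.1414) + (3.8333)·(0.489) = 2.2987.

Step 5 — scale by n: T² = 6 · 2.2987 = 13.7924.

T² ≈ 13.7924


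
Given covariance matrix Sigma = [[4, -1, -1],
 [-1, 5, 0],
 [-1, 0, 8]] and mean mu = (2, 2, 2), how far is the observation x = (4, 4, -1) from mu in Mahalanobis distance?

Step 1 — centre the observation: (x - mu) = (2, 2, -3).

Step 2 — invert Sigma (cofactor / det for 3×3, or solve directly):
  Sigma^{-1} = [[0.2721, 0.0544, 0.034],
 [0.0544, 0.2109, 0.0068],
 [0.034, 0.0068, 0.1293]].

Step 3 — form the quadratic (x - mu)^T · Sigma^{-1} · (x - mu):
  Sigma^{-1} · (x - mu) = (0.551, 0.5102, -0.3061).
  (x - mu)^T · [Sigma^{-1} · (x - mu)] = (2)·(0.551) + (2)·(0.5102) + (-3)·(-0.3061) = 3.0408.

Step 4 — take square root: d = √(3.0408) ≈ 1.7438.

d(x, mu) = √(3.0408) ≈ 1.7438


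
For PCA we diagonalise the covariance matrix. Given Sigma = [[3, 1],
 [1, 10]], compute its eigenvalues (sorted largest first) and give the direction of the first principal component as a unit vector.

Step 1 — characteristic polynomial of 2×2 Sigma:
  det(Sigma - λI) = λ² - trace · λ + det = 0.
  trace = 3 + 10 = 13, det = 3·10 - (1)² = 29.
Step 2 — discriminant:
  Δ = trace² - 4·det = 169 - 116 = 53.
Step 3 — eigenvalues:
  λ = (trace ± √Δ)/2 = (13 ± 7.2801)/2,
  λ_1 = 10.1401,  λ_2 = 2.8599.

Step 4 — unit eigenvector for λ_1: solve (Sigma - λ_1 I)v = 0. First row:
  (3 - 10.1401)·v_x + (1)·v_y = 0, i.e. (-7.1401)·v_x + (1)·v_y = 0,
  so v ∝ (b, λ_1 - a) = (1, 7.1401) = u.
  ||u|| = √((1)² + (7.1401)²) = √(51.9804) ≈ 7.2097,
  v_1 = u/||u|| ≈ (0.1387, 0.9903) (||v_1|| = 1).

λ_1 = 10.1401,  λ_2 = 2.8599;  v_1 ≈ (0.1387, 0.9903)


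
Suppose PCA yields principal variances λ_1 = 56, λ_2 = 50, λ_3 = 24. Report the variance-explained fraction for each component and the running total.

Step 1 — total variance = trace(Sigma) = Σ λ_i = 56 + 50 + 24 = 130.

Step 2 — fraction explained by component i = λ_i / Σ λ:
  PC1: 56/130 = 0.4308
  PC2: 50/130 = 0.3846
  PC3: 24/130 = 0.1846

Step 3 — cumulative fraction after k components = (λ_1 + ... + λ_k) / Σ λ:
  k = 1: 56/130 = 0.4308
  k = 2: (56 + 50)/130 = 106/130 = 0.8154
  k = 3: (56 + 50 + 24)/130 = 130/130 = 1

Summary (fraction, with percent):

explained: PC1 0.4308 (43.08%), PC2 0.3846 (38.46%), PC3 0.1846 (18.46%);  cumulative: 0.4308, 0.8154, 1


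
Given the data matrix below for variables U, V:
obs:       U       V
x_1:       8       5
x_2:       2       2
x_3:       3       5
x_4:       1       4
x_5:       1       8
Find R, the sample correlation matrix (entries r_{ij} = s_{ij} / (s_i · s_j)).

Step 1 — column means:
  mean(U) = (8 + 2 + 3 + 1 + 1) / 5 = 15/5 = 3
  mean(V) = (5 + 2 + 5 + 4 + 8) / 5 = 24/5 = 4.8

Step 2 — sample variances and covariances s[i,j] = (1/(n-1)) · Σ_k (x_{k,i} - mean_i) · (x_{k,j} - mean_j), with n-1 = 4:
  s[U,U] = ((5)·(5) + (-1)·(-1) + (0)·(0) + (-2)·(-2) + (-2)·(-2)) / 4 = 34/4 = 8.5
  s[U,V] = ((5)·(0.2) + (-1)·(-2.8) + (0)·(0.2) + (-2)·(-0.8) + (-2)·(3.2)) / 4 = -1/4 = -0.25
  s[V,V] = ((0.2)·(0.2) + (-2.8)·(-2.8) + (0.2)·(0.2) + (-0.8)·(-0.8) + (3.2)·(3.2)) / 4 = 18.8/4 = 4.7
  Sample standard deviations s_i = √(s[i,i]):
  s(U) = √(8.5) = 2.9155
  s(V) = √(4.7) = 2.1679

Step 3 — r_{ij} = s_{ij} / (s_i · s_j):
  r[U,U] = 1 (diagonal).
  r[U,V] = -0.25 / (2.9155 · 2.1679) = -0.25 / 6.3206 = -0.0396
  r[V,V] = 1 (diagonal).

R is symmetric with unit diagonal. Assembling:

R = [[1, -0.0396],
 [-0.0396, 1]]


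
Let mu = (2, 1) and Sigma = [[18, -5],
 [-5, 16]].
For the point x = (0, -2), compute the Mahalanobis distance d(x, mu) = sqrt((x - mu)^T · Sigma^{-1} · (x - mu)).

Step 1 — centre the observation: (x - mu) = (-2, -3).

Step 2 — invert Sigma. det(Sigma) = 18·16 - (-5)² = 263.
  Sigma^{-1} = (1/det) · [[d, -b], [-b, a]] = [[0.0608, 0.019],
 [0.019, 0.0684]].

Step 3 — form the quadratic (x - mu)^T · Sigma^{-1} · (x - mu):
  Sigma^{-1} · (x - mu) = (-0.1787, -0.2433).
  (x - mu)^T · [Sigma^{-1} · (x - mu)] = (-2)·(-0.1787) + (-3)·(-0.2433) = 1.0875.

Step 4 — take square root: d = √(1.0875) ≈ 1.0428.

d(x, mu) = √(1.0875) ≈ 1.0428


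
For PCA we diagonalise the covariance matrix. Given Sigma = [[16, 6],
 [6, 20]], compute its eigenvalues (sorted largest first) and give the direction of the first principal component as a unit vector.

Step 1 — characteristic polynomial of 2×2 Sigma:
  det(Sigma - λI) = λ² - trace · λ + det = 0.
  trace = 16 + 20 = 36, det = 16·20 - (6)² = 284.
Step 2 — discriminant:
  Δ = trace² - 4·det = 1296 - 1136 = 160.
Step 3 — eigenvalues:
  λ = (trace ± √Δ)/2 = (36 ± 12.6491)/2,
  λ_1 = 24.3246,  λ_2 = 11.6754.

Step 4 — unit eigenvector for λ_1: solve (Sigma - λ_1 I)v = 0. First row:
  (16 - 24.3246)·v_x + (6)·v_y = 0, i.e. (-8.3246)·v_x + (6)·v_y = 0,
  so v ∝ (b, λ_1 - a) = (6, 8.3246) = u.
  ||u|| = √((6)² + (8.3246)²) = √(105.2982) ≈ 10.2615,
  v_1 = u/||u|| ≈ (0.5847, 0.8112) (||v_1|| = 1).

λ_1 = 24.3246,  λ_2 = 11.6754;  v_1 ≈ (0.5847, 0.8112)


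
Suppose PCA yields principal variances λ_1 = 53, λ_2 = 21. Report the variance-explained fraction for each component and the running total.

Step 1 — total variance = trace(Sigma) = Σ λ_i = 53 + 21 = 74.

Step 2 — fraction explained by component i = λ_i / Σ λ:
  PC1: 53/74 = 0.7162
  PC2: 21/74 = 0.2838

Step 3 — cumulative fraction after k components = (λ_1 + ... + λ_k) / Σ λ:
  k = 1: 53/74 = 0.7162
  k = 2: (53 + 21)/74 = 74/74 = 1

Summary (fraction, with percent):

explained: PC1 0.7162 (71.62%), PC2 0.2838 (28.38%);  cumulative: 0.7162, 1


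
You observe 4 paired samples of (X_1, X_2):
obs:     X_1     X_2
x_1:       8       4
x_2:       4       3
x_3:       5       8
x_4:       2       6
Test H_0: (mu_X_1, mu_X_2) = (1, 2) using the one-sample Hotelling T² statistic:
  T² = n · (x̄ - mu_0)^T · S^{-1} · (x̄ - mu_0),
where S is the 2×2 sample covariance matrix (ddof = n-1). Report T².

Step 1 — sample mean vector:
  mean(X_1) = (8 + 4 + 5 + 2) / 4 = 19/4 = 4.75
  mean(X_2) = (4 + 3 + 8 + 6) / 4 = 21/4 = 5.25
  x̄ = (4.75, 5.25),  deviation x̄ - mu_0 = (4.75, 5.25) - (1, 2) = (3.75, 3.25).

Step 2 — sample covariance matrix, S[i,j] = (1/(n-1)) · Σ_k (x_{k,i} - mean_i) · (x_{k,j} - mean_j), divisor n-1 = 3:
  S[X_1,X_1] = ((3.25)·(3.25) + (-0.75)·(-0.75) + (0.25)·(0.25) + (-2.75)·(-2.75)) / 3 = 18.75/3 = 6.25
  S[X_1,X_2] = ((3.25)·(-1.25) + (-0.75)·(-2.25) + (0.25)·(2.75) + (-2.75)·(0.75)) / 3 = -3.75/3 = -1.25
  S[X_2,X_2] = ((-1.25)·(-1.25) + (-2.25)·(-2.25) + (2.75)·(2.75) + (0.75)·(0.75)) / 3 = 14.75/3 = 4.9167
  S = [[6.25, -1.25],
 [-1.25, 4.9167]].

Step 3 — invert S. det(S) = 6.25·4.9167 - (-1.25)² = 29.1667.
  S^{-1} = (1/det) · [[d, -b], [-b, a]] = [[0.1686, 0.0429],
 [0.0429, 0.2143]].

Step 4 — quadratic form (x̄ - mu_0)^T · S^{-1} · (x̄ - mu_0):
  S^{-1} · (x̄ - mu_0) = (0.7714, 0.8571),
  (x̄ - mu_0)^T · [...] = (3.75)·(0.7714) + (3.25)·(0.8571) = 5.6786.

Step 5 — scale by n: T² = 4 · 5.6786 = 22.7143.

T² ≈ 22.7143


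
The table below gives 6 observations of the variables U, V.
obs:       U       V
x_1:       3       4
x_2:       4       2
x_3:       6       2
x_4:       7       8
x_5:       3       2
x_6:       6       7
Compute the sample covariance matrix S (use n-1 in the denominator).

Step 1 — column means:
  mean(U) = (3 + 4 + 6 + 7 + 3 + 6) / 6 = 29/6 = 4.8333
  mean(V) = (4 + 2 + 2 + 8 + 2 + 7) / 6 = 25/6 = 4.1667

Step 2 — sample covariance S[i,j] = (1/(n-1)) · Σ_k (x_{k,i} - mean_i) · (x_{k,j} - mean_j), with n-1 = 5.
  S[U,U] = ((-1.8333)·(-1.8333) + (-0.8333)·(-0.8333) + (1.1667)·(1.1667) + (2.1667)·(2.1667) + (-1.8333)·(-1.8333) + (1.1667)·(1.1667)) / 5 = 14.8333/5 = 2.9667
  S[U,V] = ((-1.8333)·(-0.1667) + (-0.8333)·(-2.1667) + (1.1667)·(-2.1667) + (2.1667)·(3.8333) + (-1.8333)·(-2.1667) + (1.1667)·(2.8333)) / 5 = 15.1667/5 = 3.0333
  S[V,V] = ((-0.1667)·(-0.1667) + (-2.1667)·(-2.1667) + (-2.1667)·(-2.1667) + (3.8333)·(3.8333) + (-2.1667)·(-2.1667) + (2.8333)·(2.8333)) / 5 = 36.8333/5 = 7.3667

S is symmetric (S[j,i] = S[i,j]). Assembling:

S = [[2.9667, 3.0333],
 [3.0333, 7.3667]]
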